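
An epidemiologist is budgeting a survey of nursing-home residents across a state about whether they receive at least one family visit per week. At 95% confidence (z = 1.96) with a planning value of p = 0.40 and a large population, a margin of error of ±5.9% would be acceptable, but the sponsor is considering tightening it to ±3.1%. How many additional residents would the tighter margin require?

695

At ±5.9%: n = 1.96² × 0.2400 / 0.059² ≈ 264.86 → 265.
At ±3.1%: n = 1.96² × 0.2400 / 0.031² ≈ 959.40 → 960.
Additional respondents: 960 − 265 = 695.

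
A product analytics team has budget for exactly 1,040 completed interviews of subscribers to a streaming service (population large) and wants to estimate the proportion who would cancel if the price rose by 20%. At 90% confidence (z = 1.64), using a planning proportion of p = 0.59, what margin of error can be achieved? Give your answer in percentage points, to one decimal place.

2.5

SE(p̂) = √[p(1−p)/n] = √[0.2419/1040] = 0.01525.
E = z × SE = 1.64 × 0.01525 = 0.02501, or 2.5 percentage points.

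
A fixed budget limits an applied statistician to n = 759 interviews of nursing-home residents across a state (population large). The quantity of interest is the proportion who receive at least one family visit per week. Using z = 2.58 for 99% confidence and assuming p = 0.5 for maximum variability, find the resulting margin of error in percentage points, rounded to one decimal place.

4.7

SE(p̂) = √[p(1−p)/n] = √[0.2500/759] = 0.01815.
E = z × SE = 2.58 × 0.01815 = 0.04682, or 4.7 percentage points.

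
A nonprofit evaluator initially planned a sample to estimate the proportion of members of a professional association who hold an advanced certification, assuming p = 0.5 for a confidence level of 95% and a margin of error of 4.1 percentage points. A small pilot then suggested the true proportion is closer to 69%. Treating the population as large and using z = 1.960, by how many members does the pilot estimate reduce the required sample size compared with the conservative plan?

83

Conservative (p = 0.5): n = 1.960² × 0.25 / 0.041² ≈ 571.33 → 572.
Using p = 0.69: p(1−p) = 0.2139, so n = 1.960² × 0.2139 / 0.041² ≈ 488.83 → 489.
Reduction: 572 − 489 = 83.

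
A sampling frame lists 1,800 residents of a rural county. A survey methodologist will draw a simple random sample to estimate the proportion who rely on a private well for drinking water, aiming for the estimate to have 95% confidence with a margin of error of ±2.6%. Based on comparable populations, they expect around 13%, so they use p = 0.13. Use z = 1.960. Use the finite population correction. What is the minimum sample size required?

474

Unadjusted: n₀ = 1.960² × 0.13 × 0.87 / 0.026² ≈ 642.73, so n₀ = 643.
Finite population correction with N = 1,800: n = n₀ / (1 + (n₀−1)/N) = 643 / (1 + 642/1800) = 643 / 1.3567 ≈ 473.96.
Rounding up, n = 474.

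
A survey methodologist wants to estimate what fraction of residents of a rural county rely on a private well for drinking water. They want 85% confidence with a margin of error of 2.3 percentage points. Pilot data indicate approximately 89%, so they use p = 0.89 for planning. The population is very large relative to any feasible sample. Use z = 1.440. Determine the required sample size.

384

With p = 0.89, p(1−p) = 0.0979.
n = z²·p(1−p)/E² = 1.440² × 0.0979 / 0.023² = 2.0736 × 0.0979 / 0.000529 ≈ 383.75.
Rounding up gives n = 384.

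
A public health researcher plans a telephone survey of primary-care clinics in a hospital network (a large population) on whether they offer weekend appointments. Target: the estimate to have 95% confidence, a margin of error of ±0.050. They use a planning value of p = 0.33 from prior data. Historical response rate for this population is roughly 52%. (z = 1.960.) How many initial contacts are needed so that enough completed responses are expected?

654

Completed interviews needed: n₀ = 1.960² × 0.2211 / 0.050² ≈ 339.75 → 340.
At a 52% response rate, contacts needed = 340 / 0.52 ≈ 653.85 → 654.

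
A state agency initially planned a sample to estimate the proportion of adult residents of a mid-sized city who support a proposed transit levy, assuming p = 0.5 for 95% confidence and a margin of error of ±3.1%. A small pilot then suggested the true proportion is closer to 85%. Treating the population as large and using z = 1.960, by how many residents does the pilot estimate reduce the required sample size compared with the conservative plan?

490

Conservative (p = 0.5): n = 1.960² × 0.25 / 0.031² ≈ 999.38 → 1000.
Using p = 0.85: p(1−p) = 0.1275, so n = 1.960² × 0.1275 / 0.031² ≈ 509.68 → 510.
Reduction: 1000 − 510 = 490.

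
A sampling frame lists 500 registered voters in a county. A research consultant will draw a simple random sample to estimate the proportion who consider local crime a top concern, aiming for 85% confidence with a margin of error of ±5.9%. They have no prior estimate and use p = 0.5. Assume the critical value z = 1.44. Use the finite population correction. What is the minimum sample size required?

Unadjusted: n₀ = 1.44² × 0.50 × 0.50 / 0.059² ≈ 148.92, so n₀ = 149.
Finite population correction with N = 500: n = n₀ / (1 + (n₀−1)/N) = 149 / (1 + 148/500) = 149 / 1.2960 ≈ 114.97.
Rounding up, n = 115.

115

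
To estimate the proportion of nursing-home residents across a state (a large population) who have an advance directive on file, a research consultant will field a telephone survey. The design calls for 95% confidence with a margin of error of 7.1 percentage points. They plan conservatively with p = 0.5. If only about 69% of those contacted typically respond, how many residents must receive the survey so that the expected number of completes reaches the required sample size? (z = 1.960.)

277

Completed interviews needed: n₀ = 1.960² × 0.2500 / 0.071² ≈ 190.52 → 191.
At a 69% response rate, contacts needed = 191 / 0.69 ≈ 276.81 → 277.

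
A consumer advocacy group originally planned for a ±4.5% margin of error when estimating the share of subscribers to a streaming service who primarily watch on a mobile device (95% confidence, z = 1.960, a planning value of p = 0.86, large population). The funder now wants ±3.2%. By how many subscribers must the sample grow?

223

At ±4.5%: n = 1.960² × 0.1204 / 0.045² ≈ 228.41 → 229.
At ±3.2%: n = 1.960² × 0.1204 / 0.032² ≈ 451.69 → 452.
Additional respondents: 452 − 229 = 223.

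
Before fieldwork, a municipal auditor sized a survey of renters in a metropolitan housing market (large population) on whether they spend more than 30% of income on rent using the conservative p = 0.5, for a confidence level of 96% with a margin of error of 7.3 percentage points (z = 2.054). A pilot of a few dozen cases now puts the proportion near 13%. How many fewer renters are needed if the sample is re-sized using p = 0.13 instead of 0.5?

Conservative (p = 0.5): n = 2.054² × 0.25 / 0.073² ≈ 197.92 → 198.
Using p = 0.13: p(1−p) = 0.1131, so n = 2.054² × 0.1131 / 0.073² ≈ 89.54 → 90.
Reduction: 198 − 90 = 108.

108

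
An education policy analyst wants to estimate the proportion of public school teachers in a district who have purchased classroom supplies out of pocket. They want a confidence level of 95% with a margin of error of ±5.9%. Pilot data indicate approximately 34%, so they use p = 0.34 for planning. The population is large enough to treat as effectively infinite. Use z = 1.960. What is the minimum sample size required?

248

With p = 0.34, p(1−p) = 0.2244.
n = z²·p(1−p)/E² = 1.960² × 0.2244 / 0.059² = 3.8416 × 0.2244 / 0.003481 ≈ 247.65.
Rounding up gives n = 248.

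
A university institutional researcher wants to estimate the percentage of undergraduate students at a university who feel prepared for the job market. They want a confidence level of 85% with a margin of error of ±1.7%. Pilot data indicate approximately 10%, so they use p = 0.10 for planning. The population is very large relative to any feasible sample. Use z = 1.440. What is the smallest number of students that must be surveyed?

646

With p = 0.10, p(1−p) = 0.0900.
n = z²·p(1−p)/E² = 1.440² × 0.0900 / 0.017² = 2.0736 × 0.0900 / 0.000289 ≈ 645.76.
Rounding up gives n = 646.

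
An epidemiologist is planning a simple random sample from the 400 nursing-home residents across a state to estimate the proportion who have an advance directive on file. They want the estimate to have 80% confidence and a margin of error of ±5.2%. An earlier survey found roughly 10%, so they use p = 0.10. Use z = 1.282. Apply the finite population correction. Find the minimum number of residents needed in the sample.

Unadjusted: n₀ = 1.282² × 0.10 × 0.90 / 0.052² ≈ 54.70, so n₀ = 55.
Finite population correction with N = 400: n = n₀ / (1 + (n₀−1)/N) = 55 / (1 + 54/400) = 55 / 1.1350 ≈ 48.46.
Rounding up, n = 49.

49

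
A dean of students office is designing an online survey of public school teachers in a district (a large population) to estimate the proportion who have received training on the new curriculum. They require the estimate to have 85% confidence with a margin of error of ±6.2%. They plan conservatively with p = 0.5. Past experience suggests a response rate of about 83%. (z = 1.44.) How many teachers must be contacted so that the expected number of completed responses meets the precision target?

Completed interviews needed: n₀ = 1.44² × 0.2500 / 0.062² ≈ 134.86 → 135.
At an 83% response rate, contacts needed = 135 / 0.83 ≈ 162.65 → 163.

163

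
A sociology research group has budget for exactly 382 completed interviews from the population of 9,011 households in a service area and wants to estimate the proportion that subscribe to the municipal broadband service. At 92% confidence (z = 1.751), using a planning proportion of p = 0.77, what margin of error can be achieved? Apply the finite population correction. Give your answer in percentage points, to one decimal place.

3.7

Finite-population factor: (N−n)/(N−1) = (9011−382)/(9011−1) = 0.9577.
SE(p̂) = √[p(1−p)/n · (N−n)/(N−1)] = √[0.1771/382 × 0.9577] = 0.02107.
E = z × SE = 1.751 × 0.02107 = 0.03690 ≈ 3.7 percentage points.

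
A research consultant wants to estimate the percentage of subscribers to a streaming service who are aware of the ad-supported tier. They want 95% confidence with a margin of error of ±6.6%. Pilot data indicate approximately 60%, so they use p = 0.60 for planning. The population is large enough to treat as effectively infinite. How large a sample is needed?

For 95% confidence, z = 1.960.
With p = 0.60, p(1−p) = 0.2400.
n = z²·p(1−p)/E² = 1.960² × 0.2400 / 0.066² = 3.8416 × 0.2400 / 0.004356 ≈ 211.66.
Rounding up gives n = 212.

212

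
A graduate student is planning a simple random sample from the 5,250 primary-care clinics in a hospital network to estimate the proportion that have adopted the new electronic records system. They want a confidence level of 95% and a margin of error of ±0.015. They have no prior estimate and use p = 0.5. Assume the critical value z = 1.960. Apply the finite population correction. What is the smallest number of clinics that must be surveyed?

Unadjusted: n₀ = 1.960² × 0.50 × 0.50 / 0.015² ≈ 4268.44, so n₀ = 4269.
Finite population correction with N = 5,250: n = n₀ / (1 + (n₀−1)/N) = 4269 / (1 + 4268/5250) = 4269 / 1.8130 ≈ 2354.72.
Rounding up, n = 2355.

2355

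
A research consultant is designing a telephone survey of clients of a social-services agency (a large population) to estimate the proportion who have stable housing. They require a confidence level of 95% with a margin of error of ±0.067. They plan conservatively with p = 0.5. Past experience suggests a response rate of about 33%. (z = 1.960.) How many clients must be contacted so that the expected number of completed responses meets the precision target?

649

Completed interviews needed: n₀ = 1.960² × 0.2500 / 0.067² ≈ 213.95 → 214.
At a 33% response rate, contacts needed = 214 / 0.33 ≈ 648.48 → 649.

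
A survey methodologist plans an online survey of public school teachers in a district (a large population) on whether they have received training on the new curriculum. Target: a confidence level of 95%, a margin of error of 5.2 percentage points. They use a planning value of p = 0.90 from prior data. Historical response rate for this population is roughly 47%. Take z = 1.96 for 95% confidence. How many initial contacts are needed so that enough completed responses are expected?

273

Completed interviews needed: n₀ = 1.96² × 0.0900 / 0.052² ≈ 127.86 → 128.
At a 47% response rate, contacts needed = 128 / 0.47 ≈ 272.34 → 273.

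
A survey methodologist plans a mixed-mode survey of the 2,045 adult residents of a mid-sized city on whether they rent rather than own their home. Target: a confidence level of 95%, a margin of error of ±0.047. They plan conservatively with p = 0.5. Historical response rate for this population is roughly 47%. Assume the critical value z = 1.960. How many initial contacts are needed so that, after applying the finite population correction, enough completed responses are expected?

Completed interviews needed (unadjusted): n₀ = 1.960² × 0.2500 / 0.047² ≈ 434.77 → 435.
FPC for N = 2,045: n = 435 / (1 + 434/2045) = 435 / 1.2122 ≈ 358.84 → 359.
At a 47% response rate, contacts needed = 359 / 0.47 ≈ 763.83 → 764.

764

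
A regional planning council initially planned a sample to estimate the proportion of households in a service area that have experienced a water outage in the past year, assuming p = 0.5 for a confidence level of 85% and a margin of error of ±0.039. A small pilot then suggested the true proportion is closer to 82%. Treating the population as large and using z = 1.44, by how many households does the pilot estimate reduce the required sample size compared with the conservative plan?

Conservative (p = 0.5): n = 1.44² × 0.25 / 0.039² ≈ 340.83 → 341.
Using p = 0.82: p(1−p) = 0.1476, so n = 1.44² × 0.1476 / 0.039² ≈ 201.23 → 202.
Reduction: 341 − 202 = 139.

139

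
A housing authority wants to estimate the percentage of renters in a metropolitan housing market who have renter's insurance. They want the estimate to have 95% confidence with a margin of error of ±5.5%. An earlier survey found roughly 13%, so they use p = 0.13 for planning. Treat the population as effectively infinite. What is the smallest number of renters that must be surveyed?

144

For 95% confidence, z = 1.960.
With p = 0.13, p(1−p) = 0.1131.
n = z²·p(1−p)/E² = 1.960² × 0.1131 / 0.055² = 3.8416 × 0.1131 / 0.003025 ≈ 143.63.
Rounding up gives n = 144.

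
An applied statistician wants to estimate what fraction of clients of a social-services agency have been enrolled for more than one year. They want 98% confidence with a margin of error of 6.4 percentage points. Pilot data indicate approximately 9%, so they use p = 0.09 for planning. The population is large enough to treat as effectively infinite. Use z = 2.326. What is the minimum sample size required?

With p = 0.09, p(1−p) = 0.0819.
n = z²·p(1−p)/E² = 2.326² × 0.0819 / 0.064² = 5.4103 × 0.0819 / 0.004096 ≈ 108.18.
Rounding up gives n = 109.

109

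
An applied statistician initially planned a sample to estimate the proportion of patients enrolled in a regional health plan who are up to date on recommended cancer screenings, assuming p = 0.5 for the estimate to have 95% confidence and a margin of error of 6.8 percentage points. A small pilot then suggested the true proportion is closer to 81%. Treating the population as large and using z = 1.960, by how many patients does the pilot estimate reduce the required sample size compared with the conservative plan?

Conservative (p = 0.5): n = 1.960² × 0.25 / 0.068² ≈ 207.70 → 208.
Using p = 0.81: p(1−p) = 0.1539, so n = 1.960² × 0.1539 / 0.068² ≈ 127.86 → 128.
Reduction: 208 − 128 = 80.

80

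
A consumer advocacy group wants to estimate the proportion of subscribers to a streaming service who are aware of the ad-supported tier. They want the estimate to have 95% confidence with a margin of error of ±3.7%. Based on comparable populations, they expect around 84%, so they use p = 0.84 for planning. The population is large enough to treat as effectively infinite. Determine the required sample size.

378

For 95% confidence, z = 1.960.
With p = 0.84, p(1−p) = 0.1344.
n = z²·p(1−p)/E² = 1.960² × 0.1344 / 0.037² = 3.8416 × 0.1344 / 0.001369 ≈ 377.14.
Rounding up gives n = 378.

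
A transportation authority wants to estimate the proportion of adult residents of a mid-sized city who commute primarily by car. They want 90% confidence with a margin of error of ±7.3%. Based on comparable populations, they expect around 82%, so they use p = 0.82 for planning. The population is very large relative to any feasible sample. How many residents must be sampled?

75

For 90% confidence, z = 1.64.
With p = 0.82, p(1−p) = 0.1476.
n = z²·p(1−p)/E² = 1.64² × 0.1476 / 0.073² = 2.6896 × 0.1476 / 0.005329 ≈ 74.50.
Rounding up gives n = 75.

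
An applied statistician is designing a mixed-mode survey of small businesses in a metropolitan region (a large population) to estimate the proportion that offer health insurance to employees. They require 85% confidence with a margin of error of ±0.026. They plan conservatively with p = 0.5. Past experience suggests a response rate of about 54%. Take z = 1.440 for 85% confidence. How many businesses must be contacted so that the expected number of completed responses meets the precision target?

1421

Completed interviews needed: n₀ = 1.440² × 0.2500 / 0.026² ≈ 766.86 → 767.
At a 54% response rate, contacts needed = 767 / 0.54 ≈ 1420.37 → 1421.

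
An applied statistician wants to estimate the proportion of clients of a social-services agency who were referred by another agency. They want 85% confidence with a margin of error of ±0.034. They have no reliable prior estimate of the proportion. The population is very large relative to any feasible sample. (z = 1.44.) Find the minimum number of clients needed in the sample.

With no prior estimate, use p = 0.5, giving p(1−p) = 0.25.
n = z²·p(1−p)/E² = 1.44² × 0.2500 / 0.034² = 2.0736 × 0.2500 / 0.001156 ≈ 448.44.
Rounding up gives n = 449.

449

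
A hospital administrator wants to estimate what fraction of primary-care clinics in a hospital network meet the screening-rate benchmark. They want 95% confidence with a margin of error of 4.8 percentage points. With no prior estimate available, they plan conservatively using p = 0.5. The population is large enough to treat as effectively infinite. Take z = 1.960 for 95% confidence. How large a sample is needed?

417

With p = 0.5, p(1−p) = 0.25.
n = z²·p(1−p)/E² = 1.960² × 0.2500 / 0.048² = 3.8416 × 0.2500 / 0.002304 ≈ 416.84.
Rounding up gives n = 417.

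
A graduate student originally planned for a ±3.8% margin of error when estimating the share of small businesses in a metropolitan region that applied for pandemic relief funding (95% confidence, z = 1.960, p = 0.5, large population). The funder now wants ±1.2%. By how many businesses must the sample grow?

At ±3.8%: n = 1.960² × 0.2500 / 0.038² ≈ 665.10 → 666.
At ±1.2%: n = 1.960² × 0.2500 / 0.012² ≈ 6669.44 → 6670.
Additional respondents: 6670 − 666 = 6004.

6004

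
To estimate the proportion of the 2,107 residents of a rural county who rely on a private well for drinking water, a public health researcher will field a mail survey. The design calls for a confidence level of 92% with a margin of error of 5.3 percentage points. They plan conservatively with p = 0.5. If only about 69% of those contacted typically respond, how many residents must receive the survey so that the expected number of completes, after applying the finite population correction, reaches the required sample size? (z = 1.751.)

Completed interviews needed (unadjusted): n₀ = 1.751² × 0.2500 / 0.053² ≈ 272.87 → 273.
FPC for N = 2,107: n = 273 / (1 + 272/2107) = 273 / 1.1291 ≈ 241.79 → 242.
At a 69% response rate, contacts needed = 242 / 0.69 ≈ 350.72 → 351.

351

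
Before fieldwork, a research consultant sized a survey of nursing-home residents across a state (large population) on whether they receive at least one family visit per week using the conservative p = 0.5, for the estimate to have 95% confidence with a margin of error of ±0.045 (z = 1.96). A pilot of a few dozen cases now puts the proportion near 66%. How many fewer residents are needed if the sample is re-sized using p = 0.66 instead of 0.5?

49

Conservative (p = 0.5): n = 1.96² × 0.25 / 0.045² ≈ 474.27 → 475.
Using p = 0.66: p(1−p) = 0.2244, so n = 1.96² × 0.2244 / 0.045² ≈ 425.71 → 426.
Reduction: 475 − 426 = 49.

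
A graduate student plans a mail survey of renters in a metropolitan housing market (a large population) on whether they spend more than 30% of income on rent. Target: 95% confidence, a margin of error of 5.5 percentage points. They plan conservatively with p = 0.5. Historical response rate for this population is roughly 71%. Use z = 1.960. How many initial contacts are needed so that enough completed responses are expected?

448

Completed interviews needed: n₀ = 1.960² × 0.2500 / 0.055² ≈ 317.49 → 318.
At a 71% response rate, contacts needed = 318 / 0.71 ≈ 447.89 → 448.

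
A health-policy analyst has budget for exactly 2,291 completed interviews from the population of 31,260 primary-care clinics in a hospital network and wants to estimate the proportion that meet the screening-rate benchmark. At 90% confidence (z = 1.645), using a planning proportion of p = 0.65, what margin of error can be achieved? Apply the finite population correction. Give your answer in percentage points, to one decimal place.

Finite-population factor: (N−n)/(N−1) = (31260−2291)/(31260−1) = 0.9267.
SE(p̂) = √[p(1−p)/n · (N−n)/(N−1)] = √[0.2275/2291 × 0.9267] = 0.00959.
E = z × SE = 1.645 × 0.00959 = 0.01578 ≈ 1.6 percentage points.

1.6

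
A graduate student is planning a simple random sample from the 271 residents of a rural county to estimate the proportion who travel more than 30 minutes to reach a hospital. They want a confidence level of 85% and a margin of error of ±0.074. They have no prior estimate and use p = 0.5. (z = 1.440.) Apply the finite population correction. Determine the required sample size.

Unadjusted: n₀ = 1.440² × 0.50 × 0.50 / 0.074² ≈ 94.67, so n₀ = 95.
Finite population correction with N = 271: n = n₀ / (1 + (n₀−1)/N) = 95 / (1 + 94/271) = 95 / 1.3469 ≈ 70.53.
Rounding up, n = 71.

71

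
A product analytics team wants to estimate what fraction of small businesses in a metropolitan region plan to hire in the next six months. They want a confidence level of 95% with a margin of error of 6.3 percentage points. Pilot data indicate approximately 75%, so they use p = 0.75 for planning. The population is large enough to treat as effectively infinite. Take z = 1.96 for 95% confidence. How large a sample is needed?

With p = 0.75, p(1−p) = 0.1875.
n = z²·p(1−p)/E² = 1.96² × 0.1875 / 0.063² = 3.8416 × 0.1875 / 0.003969 ≈ 181.48.
Rounding up gives n = 182.

182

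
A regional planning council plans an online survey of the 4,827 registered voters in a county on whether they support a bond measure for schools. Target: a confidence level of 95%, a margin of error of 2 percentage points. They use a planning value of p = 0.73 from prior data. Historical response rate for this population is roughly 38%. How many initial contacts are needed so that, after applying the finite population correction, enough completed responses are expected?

For 95% confidence, z = 1.960.
Completed interviews needed (unadjusted): n₀ = 1.960² × 0.1971 / 0.020² ≈ 1892.95 → 1893.
FPC for N = 4,827: n = 1893 / (1 + 1892/4827) = 1893 / 1.3920 ≈ 1359.95 → 1360.
At a 38% response rate, contacts needed = 1360 / 0.38 ≈ 3578.95 → 3579.

3579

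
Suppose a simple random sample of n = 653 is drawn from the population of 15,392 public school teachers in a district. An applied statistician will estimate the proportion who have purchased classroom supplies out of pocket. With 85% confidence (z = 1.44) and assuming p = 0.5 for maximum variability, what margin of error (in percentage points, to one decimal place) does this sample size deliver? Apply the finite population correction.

2.8

Finite-population factor: (N−n)/(N−1) = (15392−653)/(15392−1) = 0.9576.
SE(p̂) = √[p(1−p)/n · (N−n)/(N−1)] = √[0.2500/653 × 0.9576] = 0.01915.
E = z × SE = 1.44 × 0.01915 = 0.02757 ≈ 2.8 percentage points.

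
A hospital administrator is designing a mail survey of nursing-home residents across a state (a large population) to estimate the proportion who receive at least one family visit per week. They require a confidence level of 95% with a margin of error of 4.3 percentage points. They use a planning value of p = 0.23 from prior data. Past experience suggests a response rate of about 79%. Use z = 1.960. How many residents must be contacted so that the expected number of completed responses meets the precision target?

Completed interviews needed: n₀ = 1.960² × 0.1771 / 0.043² ≈ 367.95 → 368.
At a 79% response rate, contacts needed = 368 / 0.79 ≈ 465.82 → 466.

466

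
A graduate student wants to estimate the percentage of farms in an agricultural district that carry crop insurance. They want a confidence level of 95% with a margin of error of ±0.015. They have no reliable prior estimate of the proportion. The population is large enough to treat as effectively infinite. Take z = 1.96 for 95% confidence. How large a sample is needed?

4269

With no prior estimate, use p = 0.5, giving p(1−p) = 0.25.
n = z²·p(1−p)/E² = 1.96² × 0.2500 / 0.015² = 3.8416 × 0.2500 / 0.000225 ≈ 4268.44.
Rounding up gives n = 4269.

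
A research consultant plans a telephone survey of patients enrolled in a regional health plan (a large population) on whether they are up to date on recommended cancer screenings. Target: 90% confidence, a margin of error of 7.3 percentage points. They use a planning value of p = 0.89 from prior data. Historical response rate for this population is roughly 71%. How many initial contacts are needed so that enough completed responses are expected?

71

For 90% confidence, z = 1.645.
Completed interviews needed: n₀ = 1.645² × 0.0979 / 0.073² ≈ 49.71 → 50.
At a 71% response rate, contacts needed = 50 / 0.71 ≈ 70.42 → 71.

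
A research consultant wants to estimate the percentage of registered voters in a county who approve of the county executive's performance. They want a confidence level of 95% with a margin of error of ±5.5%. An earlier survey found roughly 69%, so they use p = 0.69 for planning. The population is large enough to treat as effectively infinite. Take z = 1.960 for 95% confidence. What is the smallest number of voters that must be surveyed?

With p = 0.69, p(1−p) = 0.2139.
n = z²·p(1−p)/E² = 1.960² × 0.2139 / 0.055² = 3.8416 × 0.2139 / 0.003025 ≈ 271.64.
Rounding up gives n = 272.

272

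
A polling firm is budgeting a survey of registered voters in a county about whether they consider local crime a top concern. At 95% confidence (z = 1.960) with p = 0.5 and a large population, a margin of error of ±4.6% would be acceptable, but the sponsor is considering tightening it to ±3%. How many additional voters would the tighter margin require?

614

At ±4.6%: n = 1.960² × 0.2500 / 0.046² ≈ 453.88 → 454.
At ±3%: n = 1.960² × 0.2500 / 0.030² ≈ 1067.11 → 1068.
Additional respondents: 1068 − 454 = 614.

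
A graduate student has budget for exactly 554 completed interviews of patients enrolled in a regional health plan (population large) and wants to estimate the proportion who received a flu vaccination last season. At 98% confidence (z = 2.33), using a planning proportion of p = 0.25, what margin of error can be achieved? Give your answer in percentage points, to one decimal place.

SE(p̂) = √[p(1−p)/n] = √[0.1875/554] = 0.01840.
E = z × SE = 2.33 × 0.01840 = 0.04286, or 4.3 percentage points.

4.3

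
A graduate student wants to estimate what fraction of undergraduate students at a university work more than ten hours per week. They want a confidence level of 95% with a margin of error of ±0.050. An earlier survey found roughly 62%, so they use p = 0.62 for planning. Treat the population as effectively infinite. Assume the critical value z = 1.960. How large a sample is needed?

With p = 0.62, p(1−p) = 0.2356.
n = z²·p(1−p)/E² = 1.960² × 0.2356 / 0.050² = 3.8416 × 0.2356 / 0.002500 ≈ 362.03.
Rounding up gives n = 363.

363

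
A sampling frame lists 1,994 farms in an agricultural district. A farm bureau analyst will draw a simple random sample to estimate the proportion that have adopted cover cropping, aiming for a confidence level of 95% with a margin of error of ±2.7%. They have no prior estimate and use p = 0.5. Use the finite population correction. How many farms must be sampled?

794

For 95% confidence, z = 1.960.
Unadjusted: n₀ = 1.960² × 0.50 × 0.50 / 0.027² ≈ 1317.42, so n₀ = 1318.
Finite population correction with N = 1,994: n = n₀ / (1 + (n₀−1)/N) = 1318 / (1 + 1317/1994) = 1318 / 1.6605 ≈ 793.75.
Rounding up, n = 794.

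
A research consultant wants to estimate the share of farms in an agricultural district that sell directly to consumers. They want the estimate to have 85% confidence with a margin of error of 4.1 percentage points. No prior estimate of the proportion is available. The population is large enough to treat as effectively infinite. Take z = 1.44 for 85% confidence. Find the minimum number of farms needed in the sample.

309

With no prior estimate, use p = 0.5, giving p(1−p) = 0.25.
n = z²·p(1−p)/E² = 1.44² × 0.2500 / 0.041² = 2.0736 × 0.2500 / 0.001681 ≈ 308.39.
Rounding up gives n = 309.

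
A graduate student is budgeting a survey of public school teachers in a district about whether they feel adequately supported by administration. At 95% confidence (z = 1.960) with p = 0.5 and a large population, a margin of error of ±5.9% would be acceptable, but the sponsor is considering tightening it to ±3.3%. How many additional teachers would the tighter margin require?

At ±5.9%: n = 1.960² × 0.2500 / 0.059² ≈ 275.90 → 276.
At ±3.3%: n = 1.960² × 0.2500 / 0.033² ≈ 881.91 → 882.
Additional respondents: 882 − 276 = 606.

606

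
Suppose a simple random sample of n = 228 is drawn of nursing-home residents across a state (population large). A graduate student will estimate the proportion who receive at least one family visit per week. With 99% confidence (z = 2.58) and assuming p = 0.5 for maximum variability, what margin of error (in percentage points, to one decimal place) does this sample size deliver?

SE(p̂) = √[p(1−p)/n] = √[0.2500/228] = 0.03311.
E = z × SE = 2.58 × 0.03311 = 0.08543, or 8.5 percentage points.

8.5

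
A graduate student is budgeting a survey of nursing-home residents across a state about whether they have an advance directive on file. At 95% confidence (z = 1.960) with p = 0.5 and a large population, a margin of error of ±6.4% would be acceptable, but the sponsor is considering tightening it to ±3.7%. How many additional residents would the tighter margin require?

At ±6.4%: n = 1.960² × 0.2500 / 0.064² ≈ 234.47 → 235.
At ±3.7%: n = 1.960² × 0.2500 / 0.037² ≈ 701.53 → 702.
Additional respondents: 702 − 235 = 467.

467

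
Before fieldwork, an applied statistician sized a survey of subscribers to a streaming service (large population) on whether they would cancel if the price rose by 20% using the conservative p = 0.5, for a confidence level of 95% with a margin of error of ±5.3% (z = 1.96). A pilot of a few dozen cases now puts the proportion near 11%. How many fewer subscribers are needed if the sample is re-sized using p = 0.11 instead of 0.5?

208

Conservative (p = 0.5): n = 1.96² × 0.25 / 0.053² ≈ 341.90 → 342.
Using p = 0.11: p(1−p) = 0.0979, so n = 1.96² × 0.0979 / 0.053² ≈ 133.89 → 134.
Reduction: 342 − 134 = 208.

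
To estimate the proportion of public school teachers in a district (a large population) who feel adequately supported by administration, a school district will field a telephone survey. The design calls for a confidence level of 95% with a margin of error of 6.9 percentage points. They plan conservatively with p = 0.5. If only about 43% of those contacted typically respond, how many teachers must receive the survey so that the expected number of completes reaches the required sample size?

470

For 95% confidence, z = 1.96.
Completed interviews needed: n₀ = 1.96² × 0.2500 / 0.069² ≈ 201.72 → 202.
At a 43% response rate, contacts needed = 202 / 0.43 ≈ 469.77 → 470.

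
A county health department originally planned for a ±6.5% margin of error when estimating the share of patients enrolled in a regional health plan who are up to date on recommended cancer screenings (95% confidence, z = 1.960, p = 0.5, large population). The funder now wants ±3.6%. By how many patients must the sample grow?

At ±6.5%: n = 1.960² × 0.2500 / 0.065² ≈ 227.31 → 228.
At ±3.6%: n = 1.960² × 0.2500 / 0.036² ≈ 741.05 → 742.
Additional respondents: 742 − 228 = 514.

514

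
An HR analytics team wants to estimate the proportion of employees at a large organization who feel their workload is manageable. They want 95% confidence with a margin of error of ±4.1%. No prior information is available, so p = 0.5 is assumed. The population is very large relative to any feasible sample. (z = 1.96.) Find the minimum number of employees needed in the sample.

With p = 0.5, p(1−p) = 0.25.
n = z²·p(1−p)/E² = 1.96² × 0.2500 / 0.041² = 3.8416 × 0.2500 / 0.001681 ≈ 571.33.
Rounding up gives n = 572.

572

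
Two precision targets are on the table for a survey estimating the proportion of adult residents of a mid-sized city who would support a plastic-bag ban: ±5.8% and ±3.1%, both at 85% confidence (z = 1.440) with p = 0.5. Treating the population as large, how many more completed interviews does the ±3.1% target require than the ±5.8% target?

385

At ±5.8%: n = 1.440² × 0.2500 / 0.058² ≈ 154.10 → 155.
At ±3.1%: n = 1.440² × 0.2500 / 0.031² ≈ 539.44 → 540.
Additional respondents: 540 − 155 = 385.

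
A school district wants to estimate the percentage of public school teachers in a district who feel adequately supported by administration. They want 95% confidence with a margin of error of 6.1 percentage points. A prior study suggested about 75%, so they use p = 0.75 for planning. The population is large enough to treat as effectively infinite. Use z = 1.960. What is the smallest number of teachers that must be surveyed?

With p = 0.75, p(1−p) = 0.1875.
n = z²·p(1−p)/E² = 1.960² × 0.1875 / 0.061² = 3.8416 × 0.1875 / 0.003721 ≈ 193.58.
Rounding up gives n = 194.

194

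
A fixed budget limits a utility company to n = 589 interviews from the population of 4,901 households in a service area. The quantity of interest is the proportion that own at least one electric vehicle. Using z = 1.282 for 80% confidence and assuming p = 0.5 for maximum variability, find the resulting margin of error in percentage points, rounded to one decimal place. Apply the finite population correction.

Finite-population factor: (N−n)/(N−1) = (4901−589)/(4901−1) = 0.8800.
SE(p̂) = √[p(1−p)/n · (N−n)/(N−1)] = √[0.2500/589 × 0.8800] = 0.01933.
E = z × SE = 1.282 × 0.01933 = 0.02478 ≈ 2.5 percentage points.

2.5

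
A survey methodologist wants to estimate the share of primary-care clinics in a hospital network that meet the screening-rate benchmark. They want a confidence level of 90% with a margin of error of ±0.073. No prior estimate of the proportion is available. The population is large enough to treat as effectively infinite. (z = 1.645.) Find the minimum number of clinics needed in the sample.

With no prior estimate, use p = 0.5, giving p(1−p) = 0.25.
n = z²·p(1−p)/E² = 1.645² × 0.2500 / 0.073² = 2.7060 × 0.2500 / 0.005329 ≈ 126.95.
Rounding up gives n = 127.

127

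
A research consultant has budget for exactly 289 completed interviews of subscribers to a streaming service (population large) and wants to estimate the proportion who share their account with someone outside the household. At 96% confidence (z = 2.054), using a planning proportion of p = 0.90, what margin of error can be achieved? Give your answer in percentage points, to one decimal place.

3.6

SE(p̂) = √[p(1−p)/n] = √[0.0900/289] = 0.01765.
E = z × SE = 2.054 × 0.01765 = 0.03625, or 3.6 percentage points.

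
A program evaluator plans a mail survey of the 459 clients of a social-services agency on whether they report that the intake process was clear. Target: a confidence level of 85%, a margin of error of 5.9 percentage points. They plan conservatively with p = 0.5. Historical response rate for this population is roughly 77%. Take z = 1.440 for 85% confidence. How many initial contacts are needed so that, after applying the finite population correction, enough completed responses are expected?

Completed interviews needed (unadjusted): n₀ = 1.440² × 0.2500 / 0.059² ≈ 148.92 → 149.
FPC for N = 459: n = 149 / (1 + 148/459) = 149 / 1.3224 ≈ 112.67 → 113.
At a 77% response rate, contacts needed = 113 / 0.77 ≈ 146.75 → 147.

147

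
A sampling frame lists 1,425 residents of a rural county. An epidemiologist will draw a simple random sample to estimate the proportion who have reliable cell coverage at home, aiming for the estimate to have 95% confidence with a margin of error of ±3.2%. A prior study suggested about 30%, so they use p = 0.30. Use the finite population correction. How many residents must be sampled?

For 95% confidence, z = 1.960.
Unadjusted: n₀ = 1.960² × 0.30 × 0.70 / 0.032² ≈ 787.83, so n₀ = 788.
Finite population correction with N = 1,425: n = n₀ / (1 + (n₀−1)/N) = 788 / (1 + 787/1425) = 788 / 1.5523 ≈ 507.64.
Rounding up, n = 508.

508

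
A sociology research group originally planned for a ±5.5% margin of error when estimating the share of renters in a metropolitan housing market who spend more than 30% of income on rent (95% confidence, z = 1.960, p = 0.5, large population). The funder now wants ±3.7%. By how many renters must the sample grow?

384

At ±5.5%: n = 1.960² × 0.2500 / 0.055² ≈ 317.49 → 318.
At ±3.7%: n = 1.960² × 0.2500 / 0.037² ≈ 701.53 → 702.
Additional respondents: 702 − 318 = 384.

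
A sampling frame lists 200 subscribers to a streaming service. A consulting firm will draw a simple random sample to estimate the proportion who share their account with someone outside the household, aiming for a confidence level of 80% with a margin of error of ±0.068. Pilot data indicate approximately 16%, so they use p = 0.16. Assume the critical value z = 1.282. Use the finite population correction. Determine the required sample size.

39

Unadjusted: n₀ = 1.282² × 0.16 × 0.84 / 0.068² ≈ 47.77, so n₀ = 48.
Finite population correction with N = 200: n = n₀ / (1 + (n₀−1)/N) = 48 / (1 + 47/200) = 48 / 1.2350 ≈ 38.87.
Rounding up, n = 39.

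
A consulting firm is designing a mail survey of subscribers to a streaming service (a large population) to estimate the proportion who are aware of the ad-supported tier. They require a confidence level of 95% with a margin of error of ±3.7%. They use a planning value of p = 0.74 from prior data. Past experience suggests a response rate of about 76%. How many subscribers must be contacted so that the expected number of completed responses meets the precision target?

711

For 95% confidence, z = 1.960.
Completed interviews needed: n₀ = 1.960² × 0.1924 / 0.037² ≈ 539.90 → 540.
At a 76% response rate, contacts needed = 540 / 0.76 ≈ 710.53 → 711.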